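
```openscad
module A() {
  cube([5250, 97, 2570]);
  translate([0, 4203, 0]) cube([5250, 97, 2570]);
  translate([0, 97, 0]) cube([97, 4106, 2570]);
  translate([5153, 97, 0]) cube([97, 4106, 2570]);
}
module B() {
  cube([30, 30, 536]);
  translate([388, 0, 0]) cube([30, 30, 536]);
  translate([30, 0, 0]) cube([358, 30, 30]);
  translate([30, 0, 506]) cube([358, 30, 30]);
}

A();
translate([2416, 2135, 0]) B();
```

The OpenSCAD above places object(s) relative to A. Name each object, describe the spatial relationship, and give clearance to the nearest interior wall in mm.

A is a house frame. B is a picture frame. The picture frame sits inside the house frame, centred. The clearance to the nearest interior wall is 2038 mm.

Clearances: x = 2319, y = 2038; minimum 2038 mm.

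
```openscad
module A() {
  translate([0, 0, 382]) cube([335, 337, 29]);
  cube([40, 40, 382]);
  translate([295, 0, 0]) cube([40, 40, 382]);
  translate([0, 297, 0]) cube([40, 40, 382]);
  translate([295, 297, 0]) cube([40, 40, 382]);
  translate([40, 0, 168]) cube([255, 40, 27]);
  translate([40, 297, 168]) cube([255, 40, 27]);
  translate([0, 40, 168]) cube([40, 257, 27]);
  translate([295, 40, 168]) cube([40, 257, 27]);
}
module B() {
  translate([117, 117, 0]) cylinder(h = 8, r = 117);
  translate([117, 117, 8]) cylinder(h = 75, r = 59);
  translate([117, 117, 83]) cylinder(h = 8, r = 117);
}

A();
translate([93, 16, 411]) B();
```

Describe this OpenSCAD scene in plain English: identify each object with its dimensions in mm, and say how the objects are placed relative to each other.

A is a four-legged stool. The seat is 335×337 mm, 29 mm thick, top at z = 411 mm. It stands on four square legs, each 40×40 mm in cross-section, from z = 0 to the seat underside, each flush with a corner of the seat. Four stretchers, 40 mm wide and 27 mm tall, connect adjacent legs with their undersides at z = 168 mm, each running between the inner faces of the legs it joins and aligned with the legs' outer faces on the other axis.

B is a spool: two coaxial disc flanges of radius 117 mm and thickness 8 mm, joined by a core cylinder of radius 59 mm and height 75 mm. The lower flange rests on z = 0 and the three cylinders share a vertical axis.

The spool is on top of the stool.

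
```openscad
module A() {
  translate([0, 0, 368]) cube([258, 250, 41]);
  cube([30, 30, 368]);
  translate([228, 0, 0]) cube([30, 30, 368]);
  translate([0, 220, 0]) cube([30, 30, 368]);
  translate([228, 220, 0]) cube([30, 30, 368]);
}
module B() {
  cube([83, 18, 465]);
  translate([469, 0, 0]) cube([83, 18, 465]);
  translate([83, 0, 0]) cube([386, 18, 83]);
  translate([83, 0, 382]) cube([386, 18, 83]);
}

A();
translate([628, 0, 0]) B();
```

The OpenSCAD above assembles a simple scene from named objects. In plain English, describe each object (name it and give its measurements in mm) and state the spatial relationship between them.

A is a simple wooden stool: a rectangular seat 258 mm (x) by 250 mm (y), 41 mm thick, top face at z = 409 mm, on four square legs, each 30×30 mm in cross-section. The legs rest on z = 0, each flush with a corner of the seat.

B is a rectangular picture frame lying in the x–z plane (depth along y). The opening is 386 mm wide (x) by 299 mm tall (z), surrounded by a border 83 mm wide on all four sides. The frame is 18 mm deep and is made of two full-height vertical stiles with two horizontal rails fitted between them.

The picture frame is on the floor beside the stool on its +x side.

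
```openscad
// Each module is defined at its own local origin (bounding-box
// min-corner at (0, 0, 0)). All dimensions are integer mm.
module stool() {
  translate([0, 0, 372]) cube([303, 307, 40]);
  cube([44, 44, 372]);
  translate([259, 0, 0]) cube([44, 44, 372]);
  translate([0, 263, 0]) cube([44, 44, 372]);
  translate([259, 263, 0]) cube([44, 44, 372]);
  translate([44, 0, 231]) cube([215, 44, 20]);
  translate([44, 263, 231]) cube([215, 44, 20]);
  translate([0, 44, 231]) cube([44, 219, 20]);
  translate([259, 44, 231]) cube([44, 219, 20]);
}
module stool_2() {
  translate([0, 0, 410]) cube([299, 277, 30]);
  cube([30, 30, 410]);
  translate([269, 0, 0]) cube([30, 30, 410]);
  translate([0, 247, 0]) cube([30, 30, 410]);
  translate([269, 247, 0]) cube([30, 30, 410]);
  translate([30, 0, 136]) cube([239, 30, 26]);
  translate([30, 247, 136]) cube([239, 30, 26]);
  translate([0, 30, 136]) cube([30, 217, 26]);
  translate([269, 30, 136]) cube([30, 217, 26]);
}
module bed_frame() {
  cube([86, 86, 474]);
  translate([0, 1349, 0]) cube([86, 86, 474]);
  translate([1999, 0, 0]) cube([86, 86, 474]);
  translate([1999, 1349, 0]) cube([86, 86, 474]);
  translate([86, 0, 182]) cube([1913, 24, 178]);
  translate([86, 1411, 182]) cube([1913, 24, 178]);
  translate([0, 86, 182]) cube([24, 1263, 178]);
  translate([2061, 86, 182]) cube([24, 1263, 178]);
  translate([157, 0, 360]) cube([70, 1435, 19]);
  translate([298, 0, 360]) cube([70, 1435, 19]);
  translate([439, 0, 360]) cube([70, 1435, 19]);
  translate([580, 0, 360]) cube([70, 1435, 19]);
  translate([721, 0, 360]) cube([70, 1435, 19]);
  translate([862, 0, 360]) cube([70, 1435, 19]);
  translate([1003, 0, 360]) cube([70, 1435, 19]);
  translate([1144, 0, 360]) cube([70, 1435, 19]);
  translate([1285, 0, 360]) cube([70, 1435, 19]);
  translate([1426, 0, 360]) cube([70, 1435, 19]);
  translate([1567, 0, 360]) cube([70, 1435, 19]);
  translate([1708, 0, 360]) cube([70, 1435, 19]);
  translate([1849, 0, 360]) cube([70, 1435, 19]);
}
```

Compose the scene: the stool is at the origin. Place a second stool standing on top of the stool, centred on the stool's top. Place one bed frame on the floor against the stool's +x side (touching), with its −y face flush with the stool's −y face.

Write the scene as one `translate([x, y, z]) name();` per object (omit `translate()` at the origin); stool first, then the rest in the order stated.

stool();
translate([2, 15, 412]) stool_2();
translate([303, 0, 0]) bed_frame();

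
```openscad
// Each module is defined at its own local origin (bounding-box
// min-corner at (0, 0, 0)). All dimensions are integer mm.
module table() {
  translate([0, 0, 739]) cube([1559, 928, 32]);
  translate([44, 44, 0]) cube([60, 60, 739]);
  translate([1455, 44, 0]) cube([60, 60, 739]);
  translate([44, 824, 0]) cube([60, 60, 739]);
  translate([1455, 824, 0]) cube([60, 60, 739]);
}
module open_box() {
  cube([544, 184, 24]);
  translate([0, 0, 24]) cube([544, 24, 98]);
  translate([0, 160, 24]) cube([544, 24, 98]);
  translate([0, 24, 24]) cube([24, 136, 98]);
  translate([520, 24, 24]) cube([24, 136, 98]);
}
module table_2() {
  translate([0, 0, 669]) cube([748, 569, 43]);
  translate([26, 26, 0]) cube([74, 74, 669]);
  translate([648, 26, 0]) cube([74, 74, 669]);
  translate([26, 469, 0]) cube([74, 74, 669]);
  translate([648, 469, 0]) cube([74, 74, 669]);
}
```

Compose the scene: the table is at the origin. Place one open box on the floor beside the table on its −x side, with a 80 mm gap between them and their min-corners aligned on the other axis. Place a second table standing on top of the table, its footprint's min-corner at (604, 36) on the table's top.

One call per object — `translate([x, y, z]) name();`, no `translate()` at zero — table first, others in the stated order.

table();
translate([-624, 0, 0]) open_box();
translate([604, 36, 771]) table_2();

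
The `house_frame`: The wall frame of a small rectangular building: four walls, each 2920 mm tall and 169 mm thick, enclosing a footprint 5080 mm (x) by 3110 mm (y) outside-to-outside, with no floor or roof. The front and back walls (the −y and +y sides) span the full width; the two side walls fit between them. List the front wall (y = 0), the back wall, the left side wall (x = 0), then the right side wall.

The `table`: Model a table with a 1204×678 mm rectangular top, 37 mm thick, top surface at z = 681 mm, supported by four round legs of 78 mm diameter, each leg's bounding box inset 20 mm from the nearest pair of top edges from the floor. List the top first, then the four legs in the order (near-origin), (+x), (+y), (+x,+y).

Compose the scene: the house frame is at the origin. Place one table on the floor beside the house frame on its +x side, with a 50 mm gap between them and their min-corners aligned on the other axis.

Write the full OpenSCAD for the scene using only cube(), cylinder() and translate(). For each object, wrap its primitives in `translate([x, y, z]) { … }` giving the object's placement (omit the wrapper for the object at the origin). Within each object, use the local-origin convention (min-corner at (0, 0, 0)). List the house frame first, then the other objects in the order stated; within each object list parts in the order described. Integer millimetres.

cube([5080, 169, 2920]);
translate([0, 2941, 0]) cube([5080, 169, 2920]);
translate([0, 169, 0]) cube([169, 2772, 2920]);
translate([4911, 169, 0]) cube([169, 2772, 2920]);
translate([5130, 0, 0]) {
  translate([0, 0, 644]) cube([1204, 678, 37]);
  translate([59, 59, 0]) cylinder(h = 644, r = 39);
  translate([1145, 59, 0]) cylinder(h = 644, r = 39);
  translate([59, 619, 0]) cylinder(h = 644, r = 39);
  translate([1145, 619, 0]) cylinder(h = 644, r = 39);
}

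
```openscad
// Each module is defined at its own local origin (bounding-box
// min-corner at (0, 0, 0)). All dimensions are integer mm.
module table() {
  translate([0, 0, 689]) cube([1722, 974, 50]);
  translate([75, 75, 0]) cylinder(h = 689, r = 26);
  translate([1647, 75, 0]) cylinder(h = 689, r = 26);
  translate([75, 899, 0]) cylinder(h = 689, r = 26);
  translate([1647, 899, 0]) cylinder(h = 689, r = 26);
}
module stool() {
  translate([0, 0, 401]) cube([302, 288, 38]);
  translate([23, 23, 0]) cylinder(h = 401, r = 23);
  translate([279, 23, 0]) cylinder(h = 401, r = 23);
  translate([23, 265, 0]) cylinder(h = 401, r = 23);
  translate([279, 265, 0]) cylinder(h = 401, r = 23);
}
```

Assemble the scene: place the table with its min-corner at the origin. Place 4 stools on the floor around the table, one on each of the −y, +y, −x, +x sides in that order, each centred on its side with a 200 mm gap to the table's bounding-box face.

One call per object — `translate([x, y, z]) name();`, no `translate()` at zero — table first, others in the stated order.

table();
translate([710, -488, 0]) stool();
translate([710, 1174, 0]) stool();
translate([-502, 343, 0]) stool();
translate([1922, 343, 0]) stool();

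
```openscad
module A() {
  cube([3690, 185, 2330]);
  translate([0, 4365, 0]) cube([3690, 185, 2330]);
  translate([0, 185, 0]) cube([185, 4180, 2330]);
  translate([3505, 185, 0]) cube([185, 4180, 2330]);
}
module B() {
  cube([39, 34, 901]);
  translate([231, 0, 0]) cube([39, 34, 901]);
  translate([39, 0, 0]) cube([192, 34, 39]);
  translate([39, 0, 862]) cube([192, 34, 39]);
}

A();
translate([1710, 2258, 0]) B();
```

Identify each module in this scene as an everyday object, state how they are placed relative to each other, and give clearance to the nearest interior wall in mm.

A is a house frame. B is a picture frame. The picture frame sits inside the house frame, centred. The clearance to the nearest interior wall is 1525 mm.

Clearances: x = 1525, y = 2073; minimum 1525 mm.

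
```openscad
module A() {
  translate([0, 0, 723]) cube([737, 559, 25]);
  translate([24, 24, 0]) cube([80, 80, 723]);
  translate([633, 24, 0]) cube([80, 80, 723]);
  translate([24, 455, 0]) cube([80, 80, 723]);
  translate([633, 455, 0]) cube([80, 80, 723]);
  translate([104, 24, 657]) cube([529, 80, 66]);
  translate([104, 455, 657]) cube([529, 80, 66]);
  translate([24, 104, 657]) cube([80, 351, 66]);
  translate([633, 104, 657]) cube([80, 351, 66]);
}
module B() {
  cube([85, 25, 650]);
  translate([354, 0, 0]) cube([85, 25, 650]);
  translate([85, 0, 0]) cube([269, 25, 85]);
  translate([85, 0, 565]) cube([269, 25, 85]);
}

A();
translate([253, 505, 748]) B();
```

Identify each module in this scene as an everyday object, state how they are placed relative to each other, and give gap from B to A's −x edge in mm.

A is a table. B is a picture frame. The picture frame is on top of the table. The gap from the picture frame to the table's −x edge is 253 mm.

The picture frame's min-x is at 253; the table's min-x is 0; gap = 253 mm.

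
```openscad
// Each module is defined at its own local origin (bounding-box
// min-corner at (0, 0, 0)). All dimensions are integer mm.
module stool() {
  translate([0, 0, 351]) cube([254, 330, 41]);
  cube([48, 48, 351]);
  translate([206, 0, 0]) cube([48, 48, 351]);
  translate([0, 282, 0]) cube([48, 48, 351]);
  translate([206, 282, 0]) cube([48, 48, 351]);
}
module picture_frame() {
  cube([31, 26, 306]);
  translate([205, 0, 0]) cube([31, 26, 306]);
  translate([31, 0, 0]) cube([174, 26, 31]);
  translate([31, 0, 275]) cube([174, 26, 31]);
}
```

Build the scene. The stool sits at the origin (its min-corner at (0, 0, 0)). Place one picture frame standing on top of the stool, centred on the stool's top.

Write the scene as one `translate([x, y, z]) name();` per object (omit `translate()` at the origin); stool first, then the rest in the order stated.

stool();
translate([9, 152, 392]) picture_frame();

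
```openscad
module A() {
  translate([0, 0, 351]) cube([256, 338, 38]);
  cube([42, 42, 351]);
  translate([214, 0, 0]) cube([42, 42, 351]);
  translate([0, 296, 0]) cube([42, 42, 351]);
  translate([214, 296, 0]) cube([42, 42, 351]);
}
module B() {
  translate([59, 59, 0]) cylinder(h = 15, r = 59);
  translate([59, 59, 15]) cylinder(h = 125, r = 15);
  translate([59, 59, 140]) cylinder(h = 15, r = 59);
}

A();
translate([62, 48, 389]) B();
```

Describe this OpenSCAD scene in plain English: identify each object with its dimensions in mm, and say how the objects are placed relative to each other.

A is a four-legged stool. The seat is 256×338 mm, 38 mm thick, top at z = 389 mm. It stands on four square legs, each 42×42 mm in cross-section, from z = 0 to the seat underside, each flush with a corner of the seat.

B is a spool: two coaxial disc flanges of radius 59 mm and thickness 15 mm, joined by a core cylinder of radius 15 mm and height 125 mm. The lower flange rests on z = 0 and the three cylinders share a vertical axis.

The spool is on top of the stool.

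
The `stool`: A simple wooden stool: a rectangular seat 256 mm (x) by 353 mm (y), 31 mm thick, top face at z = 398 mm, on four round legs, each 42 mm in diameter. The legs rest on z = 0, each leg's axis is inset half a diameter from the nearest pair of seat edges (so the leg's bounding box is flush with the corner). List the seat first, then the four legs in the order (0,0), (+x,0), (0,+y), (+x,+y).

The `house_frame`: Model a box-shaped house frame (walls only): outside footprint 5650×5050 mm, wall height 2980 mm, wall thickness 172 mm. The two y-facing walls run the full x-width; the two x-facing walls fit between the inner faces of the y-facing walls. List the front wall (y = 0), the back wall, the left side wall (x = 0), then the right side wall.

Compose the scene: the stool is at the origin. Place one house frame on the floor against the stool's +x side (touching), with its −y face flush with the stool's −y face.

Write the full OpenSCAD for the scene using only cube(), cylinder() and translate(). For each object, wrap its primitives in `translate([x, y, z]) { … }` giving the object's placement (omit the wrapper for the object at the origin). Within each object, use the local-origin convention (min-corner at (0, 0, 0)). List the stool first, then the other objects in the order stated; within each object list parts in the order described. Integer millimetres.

translate([0, 0, 367]) cube([256, 353, 31]);
translate([21, 21, 0]) cylinder(h = 367, r = 21);
translate([235, 21, 0]) cylinder(h = 367, r = 21);
translate([21, 332, 0]) cylinder(h = 367, r = 21);
translate([235, 332, 0]) cylinder(h = 367, r = 21);
translate([256, 0, 0]) {
  cube([5650, 172, 2980]);
  translate([0, 4878, 0]) cube([5650, 172, 2980]);
  translate([0, 172, 0]) cube([172, 4706, 2980]);
  translate([5478, 172, 0]) cube([172, 4706, 2980]);
}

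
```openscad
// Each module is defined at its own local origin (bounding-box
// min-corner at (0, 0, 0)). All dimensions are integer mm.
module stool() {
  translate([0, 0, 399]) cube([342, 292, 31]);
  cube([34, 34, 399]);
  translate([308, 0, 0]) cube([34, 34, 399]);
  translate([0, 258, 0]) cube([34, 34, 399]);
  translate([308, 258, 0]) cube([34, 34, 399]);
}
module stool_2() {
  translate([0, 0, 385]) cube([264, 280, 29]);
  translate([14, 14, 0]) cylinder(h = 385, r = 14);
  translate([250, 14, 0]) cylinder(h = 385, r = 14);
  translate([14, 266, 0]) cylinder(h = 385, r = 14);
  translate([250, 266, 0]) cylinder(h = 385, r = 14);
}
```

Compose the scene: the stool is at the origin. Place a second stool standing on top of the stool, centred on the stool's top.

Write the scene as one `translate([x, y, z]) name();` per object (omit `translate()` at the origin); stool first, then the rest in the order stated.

stool();
translate([39, 6, 430]) stool_2();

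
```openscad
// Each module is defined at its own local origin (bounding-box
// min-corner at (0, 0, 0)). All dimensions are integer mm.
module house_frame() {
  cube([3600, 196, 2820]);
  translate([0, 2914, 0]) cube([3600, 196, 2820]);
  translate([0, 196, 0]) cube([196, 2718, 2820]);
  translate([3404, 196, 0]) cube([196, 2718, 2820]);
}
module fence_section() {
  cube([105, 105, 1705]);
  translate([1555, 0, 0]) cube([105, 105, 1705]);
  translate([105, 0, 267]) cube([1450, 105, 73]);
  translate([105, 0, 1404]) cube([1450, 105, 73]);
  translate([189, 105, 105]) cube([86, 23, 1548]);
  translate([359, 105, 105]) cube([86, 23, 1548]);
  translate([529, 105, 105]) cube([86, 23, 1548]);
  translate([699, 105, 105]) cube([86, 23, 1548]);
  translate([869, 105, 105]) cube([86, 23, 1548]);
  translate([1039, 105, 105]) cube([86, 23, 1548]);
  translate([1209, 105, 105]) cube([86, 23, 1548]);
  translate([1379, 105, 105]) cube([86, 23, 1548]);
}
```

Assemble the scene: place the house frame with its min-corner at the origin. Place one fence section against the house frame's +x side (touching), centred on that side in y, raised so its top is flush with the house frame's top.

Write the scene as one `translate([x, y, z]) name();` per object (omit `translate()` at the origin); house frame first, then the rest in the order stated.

house_frame();
translate([3600, 1491, 1115]) fence_section();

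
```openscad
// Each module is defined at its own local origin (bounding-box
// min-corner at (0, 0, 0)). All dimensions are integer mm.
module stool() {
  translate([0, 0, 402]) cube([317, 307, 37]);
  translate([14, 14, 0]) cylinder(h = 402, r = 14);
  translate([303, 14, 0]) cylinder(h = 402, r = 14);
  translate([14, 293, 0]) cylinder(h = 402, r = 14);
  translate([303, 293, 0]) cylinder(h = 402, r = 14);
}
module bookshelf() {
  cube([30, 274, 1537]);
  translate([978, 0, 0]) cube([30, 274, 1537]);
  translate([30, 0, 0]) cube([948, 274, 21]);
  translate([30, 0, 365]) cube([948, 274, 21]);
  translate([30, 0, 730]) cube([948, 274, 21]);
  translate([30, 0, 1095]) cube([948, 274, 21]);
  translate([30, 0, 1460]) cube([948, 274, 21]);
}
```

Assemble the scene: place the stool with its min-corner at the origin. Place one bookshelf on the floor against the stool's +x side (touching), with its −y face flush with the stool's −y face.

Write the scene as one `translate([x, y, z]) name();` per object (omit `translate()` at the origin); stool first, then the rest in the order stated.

stool();
translate([317, 0, 0]) bookshelf();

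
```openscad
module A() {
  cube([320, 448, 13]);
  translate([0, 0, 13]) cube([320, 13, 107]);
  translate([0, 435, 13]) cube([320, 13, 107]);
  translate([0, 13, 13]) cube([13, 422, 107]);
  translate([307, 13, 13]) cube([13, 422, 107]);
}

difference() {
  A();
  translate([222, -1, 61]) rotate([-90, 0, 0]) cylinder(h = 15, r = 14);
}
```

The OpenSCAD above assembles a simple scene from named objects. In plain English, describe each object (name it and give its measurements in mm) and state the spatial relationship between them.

A is an open-topped rectangular box: outside dimensions 320×448×120 mm, with a uniform wall and base thickness of 13 mm. The base is a full 320×448 slab on the floor; four walls sit on top of the base. The front and back walls (the −y and +y sides) span the full width; the two side walls fit between them.

The open box has a circular hole of radius 14 mm through its front wall, centred at (x = 222, z = 61).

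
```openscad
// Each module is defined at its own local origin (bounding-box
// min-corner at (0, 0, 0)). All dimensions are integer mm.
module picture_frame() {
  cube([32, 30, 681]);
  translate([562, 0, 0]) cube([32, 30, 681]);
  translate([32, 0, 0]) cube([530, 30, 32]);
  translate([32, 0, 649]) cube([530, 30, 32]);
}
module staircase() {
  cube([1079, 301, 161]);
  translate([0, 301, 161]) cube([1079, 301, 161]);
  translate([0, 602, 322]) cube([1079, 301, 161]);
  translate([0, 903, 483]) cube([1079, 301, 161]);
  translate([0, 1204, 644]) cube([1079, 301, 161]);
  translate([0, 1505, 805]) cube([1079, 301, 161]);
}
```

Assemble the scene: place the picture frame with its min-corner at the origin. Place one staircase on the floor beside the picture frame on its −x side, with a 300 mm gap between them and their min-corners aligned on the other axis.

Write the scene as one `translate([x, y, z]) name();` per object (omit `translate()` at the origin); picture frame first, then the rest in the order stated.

picture_frame();
translate([-1379, 0, 0]) staircase();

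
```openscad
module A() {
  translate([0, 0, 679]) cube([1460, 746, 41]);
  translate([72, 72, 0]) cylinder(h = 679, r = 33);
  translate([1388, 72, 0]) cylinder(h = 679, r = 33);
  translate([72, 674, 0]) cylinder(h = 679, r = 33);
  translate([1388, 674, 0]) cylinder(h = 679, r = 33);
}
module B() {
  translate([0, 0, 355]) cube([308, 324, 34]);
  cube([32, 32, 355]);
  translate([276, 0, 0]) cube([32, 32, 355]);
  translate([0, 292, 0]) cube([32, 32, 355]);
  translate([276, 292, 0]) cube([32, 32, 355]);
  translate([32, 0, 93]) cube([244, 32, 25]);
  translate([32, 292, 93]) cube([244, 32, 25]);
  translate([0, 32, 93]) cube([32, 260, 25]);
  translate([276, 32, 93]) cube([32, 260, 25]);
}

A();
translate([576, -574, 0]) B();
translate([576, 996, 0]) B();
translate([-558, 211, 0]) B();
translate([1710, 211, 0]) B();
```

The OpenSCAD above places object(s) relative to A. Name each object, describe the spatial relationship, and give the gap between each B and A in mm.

Each stool's nearest face is 250 mm from the table's bounding box.

A is a table. B is a stool. Four stools sit around the table at the −y, +y, −x, +x sides. The gap between each stool and the table is 250 mm.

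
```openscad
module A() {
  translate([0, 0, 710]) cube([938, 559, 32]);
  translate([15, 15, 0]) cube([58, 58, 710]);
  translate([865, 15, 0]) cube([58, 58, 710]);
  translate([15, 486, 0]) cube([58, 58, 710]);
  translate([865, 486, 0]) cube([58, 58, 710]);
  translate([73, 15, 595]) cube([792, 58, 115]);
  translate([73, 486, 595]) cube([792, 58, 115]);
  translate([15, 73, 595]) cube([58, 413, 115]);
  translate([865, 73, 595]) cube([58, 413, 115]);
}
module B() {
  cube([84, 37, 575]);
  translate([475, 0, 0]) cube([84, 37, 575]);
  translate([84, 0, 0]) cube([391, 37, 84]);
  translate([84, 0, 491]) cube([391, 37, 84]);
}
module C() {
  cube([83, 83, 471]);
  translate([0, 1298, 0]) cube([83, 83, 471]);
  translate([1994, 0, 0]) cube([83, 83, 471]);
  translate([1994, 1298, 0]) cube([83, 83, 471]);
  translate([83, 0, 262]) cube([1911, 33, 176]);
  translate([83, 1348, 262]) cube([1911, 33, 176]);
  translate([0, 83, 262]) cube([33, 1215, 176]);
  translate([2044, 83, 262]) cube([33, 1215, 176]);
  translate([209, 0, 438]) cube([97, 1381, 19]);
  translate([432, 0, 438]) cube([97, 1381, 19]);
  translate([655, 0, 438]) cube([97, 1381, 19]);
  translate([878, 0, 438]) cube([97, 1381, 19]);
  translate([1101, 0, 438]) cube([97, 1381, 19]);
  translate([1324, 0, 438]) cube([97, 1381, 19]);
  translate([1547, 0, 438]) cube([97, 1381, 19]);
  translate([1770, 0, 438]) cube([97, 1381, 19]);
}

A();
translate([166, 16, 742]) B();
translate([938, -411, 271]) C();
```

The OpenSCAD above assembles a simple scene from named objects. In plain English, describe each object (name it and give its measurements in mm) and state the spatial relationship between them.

A is a table: top 938 mm (x) × 559 mm (y), 32 mm thick, upper face at z = 742 mm, on four 58×58 mm square legs, each inset 15 mm from the nearest pair of top edges, running from z = 0 to the bottom of the top. Four apron rails, 58 mm thick and 115 mm tall, run between adjacent legs with their top edges flush with the underside of the top and their outer faces flush with the legs' outer faces.

B is a rectangular picture frame lying in the x–z plane (depth along y). The opening is 391 mm wide (x) by 407 mm tall (z), surrounded by a border 84 mm wide on all four sides. The frame is 37 mm deep and is made of two full-height vertical stiles with two horizontal rails fitted between them.

C is a bed frame 2077 mm long (x) by 1381 mm wide (y). Four 83×83 mm corner posts, 471 mm tall, at the corners of the footprint. Four rails of 33 mm thickness and 176 mm height run between adjacent posts with their undersides at z = 262 mm, their outer faces flush with the outside of the frame (the two x-running rails run between the posts' inner faces; the two y-running rails run between the posts' inner faces). 8 slats, each 97 mm wide (x) and 19 mm thick, lie across the top of the two x-running rails, running the full 1381 mm width of the frame in y; the slats are evenly spaced along x between the inner faces of the end posts with equal gaps (rounded down to the nearest mm) at the −x end and between each pair — any rounding remainder accumulates at the +x end.

The picture frame is on top of the table. The bed frame is beside the table with their tops flush at z = 742.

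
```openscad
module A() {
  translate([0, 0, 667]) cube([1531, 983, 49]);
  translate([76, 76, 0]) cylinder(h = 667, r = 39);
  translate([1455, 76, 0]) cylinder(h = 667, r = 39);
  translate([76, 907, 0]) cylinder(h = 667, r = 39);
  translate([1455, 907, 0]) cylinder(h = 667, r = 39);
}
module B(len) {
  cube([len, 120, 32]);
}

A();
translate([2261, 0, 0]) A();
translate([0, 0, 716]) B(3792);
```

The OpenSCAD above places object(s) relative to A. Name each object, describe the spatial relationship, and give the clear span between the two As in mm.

Second table starts at x = 2261; first ends at x = 1531; clear span = 2261 − 1531 = 730 mm.

A is a table. B is a beam. A beam spans the tops of two tables. The clear span between the two tables is 730 mm.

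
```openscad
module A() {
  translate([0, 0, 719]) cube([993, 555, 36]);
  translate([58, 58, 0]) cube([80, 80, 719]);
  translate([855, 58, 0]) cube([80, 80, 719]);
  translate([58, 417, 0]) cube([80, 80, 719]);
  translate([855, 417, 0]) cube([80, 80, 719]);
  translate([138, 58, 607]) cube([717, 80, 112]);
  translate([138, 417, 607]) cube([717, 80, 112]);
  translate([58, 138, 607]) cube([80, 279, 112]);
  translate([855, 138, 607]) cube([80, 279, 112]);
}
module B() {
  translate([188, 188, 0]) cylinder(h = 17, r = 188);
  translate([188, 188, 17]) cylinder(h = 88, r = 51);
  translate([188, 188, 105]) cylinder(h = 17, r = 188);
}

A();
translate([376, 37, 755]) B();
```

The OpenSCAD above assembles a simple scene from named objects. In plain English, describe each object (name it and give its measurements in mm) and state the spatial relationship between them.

A is a rectangular dining table. The top is 993×555×36 mm with its upper surface at z = 755 mm. It stands on four 80×80 mm square legs, each inset 58 mm from the nearest pair of top edges, running from the floor to the underside of the top. Four apron rails, 80 mm thick and 112 mm tall, run between adjacent legs with their top edges flush with the underside of the top and their outer faces flush with the legs' outer faces.

B is a spool: two coaxial disc flanges of radius 188 mm and thickness 17 mm, joined by a core cylinder of radius 51 mm and height 88 mm. The lower flange rests on z = 0 and the three cylinders share a vertical axis.

The spool is on top of the table.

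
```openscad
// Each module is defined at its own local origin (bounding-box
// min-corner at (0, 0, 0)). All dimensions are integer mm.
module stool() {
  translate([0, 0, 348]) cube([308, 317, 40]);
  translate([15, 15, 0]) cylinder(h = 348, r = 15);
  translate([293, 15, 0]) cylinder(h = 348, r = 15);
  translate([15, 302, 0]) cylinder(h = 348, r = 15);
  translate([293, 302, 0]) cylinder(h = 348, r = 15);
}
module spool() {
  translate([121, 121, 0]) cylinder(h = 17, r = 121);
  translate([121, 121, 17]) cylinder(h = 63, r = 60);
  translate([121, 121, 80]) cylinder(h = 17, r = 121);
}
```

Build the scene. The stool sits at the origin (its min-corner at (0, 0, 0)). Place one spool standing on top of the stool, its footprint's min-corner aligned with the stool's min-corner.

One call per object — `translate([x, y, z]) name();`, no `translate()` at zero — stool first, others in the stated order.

stool();
translate([0, 0, 388]) spool();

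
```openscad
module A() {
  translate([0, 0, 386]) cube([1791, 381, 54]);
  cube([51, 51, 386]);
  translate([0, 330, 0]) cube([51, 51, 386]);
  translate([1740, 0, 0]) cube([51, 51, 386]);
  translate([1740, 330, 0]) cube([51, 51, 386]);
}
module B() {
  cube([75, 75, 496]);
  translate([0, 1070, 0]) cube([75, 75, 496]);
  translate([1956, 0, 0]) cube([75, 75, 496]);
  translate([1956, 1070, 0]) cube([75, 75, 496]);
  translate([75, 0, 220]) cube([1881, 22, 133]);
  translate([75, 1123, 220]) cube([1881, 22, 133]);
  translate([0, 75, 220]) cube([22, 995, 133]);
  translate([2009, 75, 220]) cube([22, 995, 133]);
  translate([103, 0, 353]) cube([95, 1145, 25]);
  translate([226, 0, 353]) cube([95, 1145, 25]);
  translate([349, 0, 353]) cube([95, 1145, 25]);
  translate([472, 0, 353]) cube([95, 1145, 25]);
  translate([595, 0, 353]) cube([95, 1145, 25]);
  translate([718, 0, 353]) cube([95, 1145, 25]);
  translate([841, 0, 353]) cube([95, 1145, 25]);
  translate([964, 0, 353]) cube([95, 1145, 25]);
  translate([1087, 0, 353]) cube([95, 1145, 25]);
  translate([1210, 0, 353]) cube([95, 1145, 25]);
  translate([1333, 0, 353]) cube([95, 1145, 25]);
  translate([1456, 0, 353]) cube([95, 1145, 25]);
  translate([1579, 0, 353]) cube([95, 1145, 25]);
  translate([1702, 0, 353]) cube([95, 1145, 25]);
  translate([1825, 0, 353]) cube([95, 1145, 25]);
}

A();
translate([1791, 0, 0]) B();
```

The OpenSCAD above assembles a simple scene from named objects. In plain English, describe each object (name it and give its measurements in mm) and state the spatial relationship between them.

A is a long wooden bench with a 1791 mm (x) × 381 mm (y) seat, 54 mm thick, its top surface 440 mm above the floor. Four 51 mm square legs at the seat corners, flush with the edges, run from z = 0 to the seat underside.

B is a bed frame 2031 mm long (x) by 1145 mm wide (y). Four 75×75 mm corner posts, 496 mm tall, at the corners of the footprint. Four rails of 22 mm thickness and 133 mm height run between adjacent posts with their undersides at z = 220 mm, their outer faces flush with the outside of the frame (the two x-running rails run between the posts' inner faces; the two y-running rails run between the posts' inner faces). 15 slats, each 95 mm wide (x) and 25 mm thick, lie across the top of the two x-running rails, running the full 1145 mm width of the frame in y; the slats are evenly spaced along x between the inner faces of the end posts with equal gaps (rounded down to the nearest mm) at the −x end and between each pair — any rounding remainder accumulates at the +x end.

The bed frame is against the bench's +x side, with their −y faces flush.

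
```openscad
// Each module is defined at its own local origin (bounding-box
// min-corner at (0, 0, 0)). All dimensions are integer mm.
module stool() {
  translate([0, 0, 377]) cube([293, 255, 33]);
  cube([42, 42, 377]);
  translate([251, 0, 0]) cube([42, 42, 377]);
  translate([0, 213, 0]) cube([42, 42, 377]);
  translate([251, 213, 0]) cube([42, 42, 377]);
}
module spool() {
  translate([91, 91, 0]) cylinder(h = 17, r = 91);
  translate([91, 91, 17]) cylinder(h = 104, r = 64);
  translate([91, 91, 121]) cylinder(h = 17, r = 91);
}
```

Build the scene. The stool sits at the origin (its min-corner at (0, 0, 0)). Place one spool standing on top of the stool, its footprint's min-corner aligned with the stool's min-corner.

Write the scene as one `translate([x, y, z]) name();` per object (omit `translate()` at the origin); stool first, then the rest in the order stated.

stool();
translate([0, 0, 410]) spool();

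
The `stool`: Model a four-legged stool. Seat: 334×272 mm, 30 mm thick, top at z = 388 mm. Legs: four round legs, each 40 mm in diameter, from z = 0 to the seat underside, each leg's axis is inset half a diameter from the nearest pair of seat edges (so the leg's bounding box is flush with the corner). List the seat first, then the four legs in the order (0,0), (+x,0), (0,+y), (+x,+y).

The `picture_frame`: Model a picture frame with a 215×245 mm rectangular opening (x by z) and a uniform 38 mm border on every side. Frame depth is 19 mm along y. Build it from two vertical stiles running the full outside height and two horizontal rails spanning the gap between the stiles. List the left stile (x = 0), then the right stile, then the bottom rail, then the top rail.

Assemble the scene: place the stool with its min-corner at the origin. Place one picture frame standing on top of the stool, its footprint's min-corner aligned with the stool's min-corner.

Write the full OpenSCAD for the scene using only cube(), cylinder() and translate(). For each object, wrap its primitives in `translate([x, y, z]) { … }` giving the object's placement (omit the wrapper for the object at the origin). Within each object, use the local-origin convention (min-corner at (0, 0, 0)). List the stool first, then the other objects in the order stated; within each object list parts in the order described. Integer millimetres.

translate([0, 0, 358]) cube([334, 272, 30]);
translate([20, 20, 0]) cylinder(h = 358, r = 20);
translate([314, 20, 0]) cylinder(h = 358, r = 20);
translate([20, 252, 0]) cylinder(h = 358, r = 20);
translate([314, 252, 0]) cylinder(h = 358, r = 20);
translate([0, 0, 388]) {
  cube([38, 19, 321]);
  translate([253, 0, 0]) cube([38, 19, 321]);
  translate([38, 0, 0]) cube([215, 19, 38]);
  translate([38, 0, 283]) cube([215, 19, 38]);
}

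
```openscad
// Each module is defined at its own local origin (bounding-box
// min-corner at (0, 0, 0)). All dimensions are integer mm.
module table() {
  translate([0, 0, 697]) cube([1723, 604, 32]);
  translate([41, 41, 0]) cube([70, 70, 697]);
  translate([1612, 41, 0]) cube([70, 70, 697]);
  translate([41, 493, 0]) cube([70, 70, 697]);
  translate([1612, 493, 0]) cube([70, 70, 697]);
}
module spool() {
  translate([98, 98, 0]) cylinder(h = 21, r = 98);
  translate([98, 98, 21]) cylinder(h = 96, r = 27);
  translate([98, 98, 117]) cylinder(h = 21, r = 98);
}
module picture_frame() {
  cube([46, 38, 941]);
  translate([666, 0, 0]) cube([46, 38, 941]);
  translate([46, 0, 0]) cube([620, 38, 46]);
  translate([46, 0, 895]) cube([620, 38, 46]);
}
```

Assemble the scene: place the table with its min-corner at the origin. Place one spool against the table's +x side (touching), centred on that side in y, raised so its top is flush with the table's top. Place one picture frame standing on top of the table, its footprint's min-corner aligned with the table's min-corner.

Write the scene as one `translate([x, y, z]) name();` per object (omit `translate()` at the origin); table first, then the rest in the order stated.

table();
translate([1723, 204, 591]) spool();
translate([0, 0, 729]) picture_frame();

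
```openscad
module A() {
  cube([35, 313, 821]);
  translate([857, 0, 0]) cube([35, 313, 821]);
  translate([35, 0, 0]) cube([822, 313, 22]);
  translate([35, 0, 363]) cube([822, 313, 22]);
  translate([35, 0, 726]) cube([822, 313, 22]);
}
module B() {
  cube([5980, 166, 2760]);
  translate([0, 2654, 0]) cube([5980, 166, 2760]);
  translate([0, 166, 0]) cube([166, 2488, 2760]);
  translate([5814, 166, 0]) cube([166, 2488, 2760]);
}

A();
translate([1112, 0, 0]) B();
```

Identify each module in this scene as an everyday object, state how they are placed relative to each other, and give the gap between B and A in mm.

A is a bookshelf. B is a house frame. The house frame is on the floor beside the bookshelf on its +x side. The gap between the house frame and the bookshelf is 220 mm.

The house frame's nearest face is 220 mm from the bookshelf's +x face.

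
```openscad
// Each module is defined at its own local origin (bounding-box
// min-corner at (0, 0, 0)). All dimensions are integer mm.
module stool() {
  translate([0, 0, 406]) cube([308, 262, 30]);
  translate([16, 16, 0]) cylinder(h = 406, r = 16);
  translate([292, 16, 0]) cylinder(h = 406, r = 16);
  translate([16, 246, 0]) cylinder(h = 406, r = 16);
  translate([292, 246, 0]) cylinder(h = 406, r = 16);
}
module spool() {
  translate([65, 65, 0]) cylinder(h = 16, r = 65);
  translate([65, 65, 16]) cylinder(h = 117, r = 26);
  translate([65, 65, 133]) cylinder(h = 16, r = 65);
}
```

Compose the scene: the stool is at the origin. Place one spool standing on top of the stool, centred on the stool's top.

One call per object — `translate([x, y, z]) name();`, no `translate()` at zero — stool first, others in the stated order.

stool();
translate([89, 66, 436]) spool();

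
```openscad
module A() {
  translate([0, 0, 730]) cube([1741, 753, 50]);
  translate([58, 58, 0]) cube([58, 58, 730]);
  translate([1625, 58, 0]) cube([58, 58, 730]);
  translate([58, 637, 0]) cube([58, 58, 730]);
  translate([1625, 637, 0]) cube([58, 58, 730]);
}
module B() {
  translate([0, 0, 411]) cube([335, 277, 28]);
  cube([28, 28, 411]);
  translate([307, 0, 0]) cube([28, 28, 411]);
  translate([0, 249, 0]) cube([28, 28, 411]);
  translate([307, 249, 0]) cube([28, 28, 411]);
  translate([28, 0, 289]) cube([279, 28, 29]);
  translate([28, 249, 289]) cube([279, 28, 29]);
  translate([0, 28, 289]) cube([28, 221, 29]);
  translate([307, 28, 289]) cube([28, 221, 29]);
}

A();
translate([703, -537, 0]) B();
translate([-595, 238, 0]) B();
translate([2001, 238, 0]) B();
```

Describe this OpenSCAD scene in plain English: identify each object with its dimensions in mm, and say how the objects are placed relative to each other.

A is a table: top 1741 mm (x) × 753 mm (y), 50 mm thick, upper face at z = 780 mm, on four 58×58 mm square legs, each inset 58 mm from the nearest pair of top edges, running from z = 0 to the bottom of the top.

B is a four-legged stool. The seat is a 335×277×28 mm slab whose top surface is at z = 439 mm; four square legs, each 28×28 mm in cross-section, run from the floor (z = 0) to the underside of the seat, each flush with a corner of the seat. Four stretchers, 28 mm wide and 29 mm tall, connect adjacent legs with their undersides at z = 289 mm, each running between the inner faces of the legs it joins and aligned with the legs' outer faces on the other axis.

Three stools sit around the table at the −y, −x, +x sides.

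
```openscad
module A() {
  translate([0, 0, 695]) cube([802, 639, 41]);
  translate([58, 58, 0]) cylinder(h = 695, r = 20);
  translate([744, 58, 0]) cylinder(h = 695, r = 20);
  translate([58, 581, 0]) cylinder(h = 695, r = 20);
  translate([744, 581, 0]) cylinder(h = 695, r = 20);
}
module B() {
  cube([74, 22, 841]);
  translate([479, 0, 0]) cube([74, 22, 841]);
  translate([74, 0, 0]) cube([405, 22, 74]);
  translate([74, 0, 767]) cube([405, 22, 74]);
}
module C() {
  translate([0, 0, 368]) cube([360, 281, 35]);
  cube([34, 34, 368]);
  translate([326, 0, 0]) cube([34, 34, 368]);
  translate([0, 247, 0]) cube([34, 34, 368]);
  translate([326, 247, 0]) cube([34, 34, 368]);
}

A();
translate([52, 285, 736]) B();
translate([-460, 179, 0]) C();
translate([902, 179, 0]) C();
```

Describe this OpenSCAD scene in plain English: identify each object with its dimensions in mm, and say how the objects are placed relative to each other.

A is a table: top 802 mm (x) × 639 mm (y), 41 mm thick, upper face at z = 736 mm, on four round legs of 40 mm diameter, each leg's bounding box inset 38 mm from the nearest pair of top edges, running from z = 0 to the bottom of the top.

B is a picture frame with a 405×693 mm rectangular opening (x by z) and a uniform 74 mm border on every side. Frame depth is 22 mm along y. It is built from two vertical stiles running the full outside height and two horizontal rails spanning the gap between the stiles.

C is a four-legged stool. The seat is a 360×281×35 mm slab whose top surface is at z = 403 mm; four square legs, each 34×34 mm in cross-section, run from the floor (z = 0) to the underside of the seat, each flush with a corner of the seat.

The picture frame is on top of the table. Two stools sit around the table at the −x, +x sides.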